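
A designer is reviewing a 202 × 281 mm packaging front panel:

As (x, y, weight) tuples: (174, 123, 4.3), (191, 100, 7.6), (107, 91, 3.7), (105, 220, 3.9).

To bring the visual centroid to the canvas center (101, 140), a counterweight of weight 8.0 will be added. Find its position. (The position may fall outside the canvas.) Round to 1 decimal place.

New total weight: (4.3 + 7.6 + 3.7 + 3.9) + 8.0 = 27.5.
x: need Σw·x = 27.5·101 = 2777.5. Existing = 4.3·174 + 7.6·191 + 3.7·107 + 3.9·105 = 3005.2. Remainder -227.7 / 8.0 ≈ -28.46.
y: need Σw·y = 27.5·140 = 3850.0. Existing = 4.3·123 + 7.6·100 + 3.7·91 + 3.9·220 = 2483.6. Remainder 1366.4 / 8.0 ≈ 170.80.

(-28.5, 170.8)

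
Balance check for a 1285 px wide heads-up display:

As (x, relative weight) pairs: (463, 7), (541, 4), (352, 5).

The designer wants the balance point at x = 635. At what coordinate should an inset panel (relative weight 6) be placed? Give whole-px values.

After adding the inset panel, total weight = 7 + 4 + 5 + 6 = 22.
x: target moment 22×635 = 13970; current 7·463 + 4·541 + 5·352 = 7165; the inset panel supplies 6805, so x = 6805/6 ≈ 1134.17.

x ≈ 1134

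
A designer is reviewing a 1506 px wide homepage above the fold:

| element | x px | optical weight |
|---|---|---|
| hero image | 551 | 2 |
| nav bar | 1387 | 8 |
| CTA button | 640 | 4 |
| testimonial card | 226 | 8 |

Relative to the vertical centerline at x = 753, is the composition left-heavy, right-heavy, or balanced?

Σw = 2 + 8 + 4 + 8 = 22.
Σw·x = 2·551 + 8·1387 + 4·640 + 8·226 = 16566, so x̄ = 16566/22 ≈ 753.00.
The centroid 753.00 matches the midline at 753, so the layout is balanced.

balanced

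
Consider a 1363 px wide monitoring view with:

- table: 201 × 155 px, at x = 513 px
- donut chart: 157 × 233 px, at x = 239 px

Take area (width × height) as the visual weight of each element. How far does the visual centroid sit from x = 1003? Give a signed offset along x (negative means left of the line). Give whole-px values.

Areas: table 201·155 = 31155, donut chart 157·233 = 36581. Total weight = 67736.
Σw·x = 31155·513 + 36581·239 = 24725374, so x̄ = 24725374/67736 ≈ 365.03.
Against x = 1003, that's 365.03 − 1003 = -637.97.

≈ -638 px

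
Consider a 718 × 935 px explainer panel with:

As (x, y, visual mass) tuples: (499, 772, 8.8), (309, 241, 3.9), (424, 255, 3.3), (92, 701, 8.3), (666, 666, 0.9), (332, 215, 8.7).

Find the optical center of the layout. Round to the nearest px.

Total weight = 8.8 + 3.9 + 3.3 + 8.3 + 0.9 + 8.7 = 33.9.
Σw·x = 11246.9; x̄ = 11246.9/33.9 ≈ 331.77.
y: moment 16863.2 / weight 33.9 ≈ 497.44

(332, 497)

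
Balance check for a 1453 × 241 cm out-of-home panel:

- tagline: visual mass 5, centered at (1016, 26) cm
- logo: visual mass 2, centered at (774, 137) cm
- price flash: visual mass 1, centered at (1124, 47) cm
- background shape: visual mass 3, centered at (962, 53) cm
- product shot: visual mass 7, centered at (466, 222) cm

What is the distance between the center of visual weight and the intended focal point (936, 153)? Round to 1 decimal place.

Total weight = 5 + 2 + 1 + 3 + 7 = 18.
Σw·x = 5·1016 + 2·774 + 1·1124 + 3·962 + 7·466 = 13900, so x̄ = 13900/18 ≈ 772.22.
Σw·y = 5·26 + 2·137 + 1·47 + 3·53 + 7·222 = 2164, so ȳ = 2164/18 ≈ 120.22.
Offset from (936, 153): Δx ≈ -163.78, Δy ≈ -32.78; distance = √(Δx² + Δy²) ≈ 167.03.

≈ 167.0 cm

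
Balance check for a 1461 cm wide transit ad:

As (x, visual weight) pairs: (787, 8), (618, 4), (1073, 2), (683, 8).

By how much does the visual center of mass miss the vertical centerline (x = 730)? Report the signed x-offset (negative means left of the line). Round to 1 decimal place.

Σw = 8 + 4 + 2 + 8 = 22.
x-moment: 8·787 + 4·618 + 2·1073 + 8·683 = 16378; centroid 16378/22 ≈ 744.45.
Difference: 744.45 − 730 ≈ 14.45.

≈ 14.5 cm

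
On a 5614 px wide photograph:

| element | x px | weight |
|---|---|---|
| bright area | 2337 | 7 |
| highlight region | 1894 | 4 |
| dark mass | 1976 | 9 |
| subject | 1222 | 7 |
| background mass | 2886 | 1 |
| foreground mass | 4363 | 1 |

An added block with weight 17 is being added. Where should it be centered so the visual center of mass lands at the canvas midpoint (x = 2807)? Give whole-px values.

After adding the added block, total weight = 7 + 4 + 9 + 7 + 1 + 1 + 17 = 46.
x: need Σw·x = 46·2807 = 129122. Existing = 7·2337 + 4·1894 + 9·1976 + 7·1222 + 1·2886 + 1·4363 = 57522. Remainder 71600 / 17 ≈ 4211.76.

x ≈ 4212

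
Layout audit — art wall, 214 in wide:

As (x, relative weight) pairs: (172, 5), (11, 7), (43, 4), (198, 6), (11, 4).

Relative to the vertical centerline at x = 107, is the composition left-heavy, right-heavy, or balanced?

Weights sum to 5 + 7 + 4 + 6 + 4 = 26.
Σw·x = 5·172 + 7·11 + 4·43 + 6·198 + 4·11 = 2341, so x̄ = 2341/26 ≈ 90.04.
90.0 vs midline 107 → left-heavy.

left-heavy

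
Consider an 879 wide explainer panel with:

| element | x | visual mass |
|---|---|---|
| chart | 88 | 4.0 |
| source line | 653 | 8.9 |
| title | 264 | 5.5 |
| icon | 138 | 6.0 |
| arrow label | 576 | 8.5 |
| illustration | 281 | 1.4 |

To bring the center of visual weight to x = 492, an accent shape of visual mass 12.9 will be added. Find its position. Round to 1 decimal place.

x ≈ 735.6

With the accent shape, Σw becomes 4.0 + 8.9 + 5.5 + 6.0 + 8.5 + 1.4 + 12.9 = 47.2.
x: target moment 47.2×492 = 23222.4; current 4.0·88 + 8.9·653 + 5.5·264 + 6.0·138 + 8.5·576 + 1.4·281 = 13733.1; the accent shape supplies 9489.3, so x = 9489.3/12.9 ≈ 735.60.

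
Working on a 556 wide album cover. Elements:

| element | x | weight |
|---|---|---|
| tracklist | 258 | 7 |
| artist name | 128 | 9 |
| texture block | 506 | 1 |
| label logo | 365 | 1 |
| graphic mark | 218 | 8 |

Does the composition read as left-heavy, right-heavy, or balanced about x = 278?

left-heavy

Weights sum to 7 + 9 + 1 + 1 + 8 = 26.
x: (7·258 + 9·128 + 1·506 + 1·365 + 8·218) / 26 = 5573 / 26 ≈ 214.35
214.3 vs midline 278 → left-heavy.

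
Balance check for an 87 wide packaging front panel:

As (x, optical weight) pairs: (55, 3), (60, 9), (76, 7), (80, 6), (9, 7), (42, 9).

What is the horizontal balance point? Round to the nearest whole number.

x ≈ 53

Total weight = 3 + 9 + 7 + 6 + 7 + 9 = 41.
Σw·x = 3·55 + 9·60 + 7·76 + 6·80 + 7·9 + 9·42 = 2158, so x̄ = 2158/41 ≈ 52.63.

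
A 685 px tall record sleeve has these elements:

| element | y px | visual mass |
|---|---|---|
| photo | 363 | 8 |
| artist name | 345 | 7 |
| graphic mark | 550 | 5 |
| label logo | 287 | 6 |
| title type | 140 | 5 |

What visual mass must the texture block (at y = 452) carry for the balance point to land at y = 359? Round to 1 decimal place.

w ≈ 6.9

Known weights sum to 8 + 7 + 5 + 6 + 5 = 31; their moment is 8·363 + 7·345 + 5·550 + 6·287 + 5·140 = 10491.
Balance at y = 359 requires (10491 + w·452) / (31 + w) = 359.
So w = (359·31 − 10491)/(452 − 359) = 638/93 ≈ 6.86.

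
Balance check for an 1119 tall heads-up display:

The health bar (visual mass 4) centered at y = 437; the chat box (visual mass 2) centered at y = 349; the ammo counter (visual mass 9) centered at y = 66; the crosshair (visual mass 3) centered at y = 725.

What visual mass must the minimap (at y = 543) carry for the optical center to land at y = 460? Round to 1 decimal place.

Fixed elements: Σw = 4 + 2 + 9 + 3 = 18, Σw·y = 4·437 + 2·349 + 9·66 + 3·725 = 5215.
Set Σw·y/Σw = 460: (5215 + 543w) = 460·(18 + w).
Solving: w = (460·18 − 5215) / (543 − 460) = 3065 / 83 ≈ 36.93.

w ≈ 36.9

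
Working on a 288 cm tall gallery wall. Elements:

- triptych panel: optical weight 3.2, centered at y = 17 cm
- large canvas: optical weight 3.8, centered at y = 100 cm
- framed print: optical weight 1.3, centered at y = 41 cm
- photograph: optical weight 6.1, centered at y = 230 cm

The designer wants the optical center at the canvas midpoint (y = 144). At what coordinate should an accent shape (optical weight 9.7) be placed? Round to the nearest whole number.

y ≈ 163

With the accent shape, Σw becomes 3.2 + 3.8 + 1.3 + 6.1 + 9.7 = 24.1.
y: need Σw·y = 24.1·144 = 3470.4. Existing = 3.2·17 + 3.8·100 + 1.3·41 + 6.1·230 = 1890.7. Remainder 1579.7 / 9.7 ≈ 162.86.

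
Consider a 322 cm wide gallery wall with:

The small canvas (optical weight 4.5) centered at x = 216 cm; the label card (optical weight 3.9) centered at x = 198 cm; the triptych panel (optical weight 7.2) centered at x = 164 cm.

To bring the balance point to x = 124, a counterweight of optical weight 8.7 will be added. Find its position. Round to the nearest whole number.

New total weight: (4.5 + 3.9 + 7.2) + 8.7 = 24.3.
Along x: (2925.0 + 8.7·x) / 24.3 = 124 (existing moment 4.5·216 + 3.9·198 + 7.2·164 = 2925.0) ⇒ x = (3013.2 − 2925.0) / 8.7 ≈ 10.14.

x ≈ 10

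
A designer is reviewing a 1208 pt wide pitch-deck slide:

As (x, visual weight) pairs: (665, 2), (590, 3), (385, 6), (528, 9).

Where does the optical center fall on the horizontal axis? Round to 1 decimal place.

Σw = 2 + 3 + 6 + 9 = 20.
x: (2·665 + 3·590 + 6·385 + 9·528) / 20 = 10162 / 20 ≈ 508.10

x ≈ 508.1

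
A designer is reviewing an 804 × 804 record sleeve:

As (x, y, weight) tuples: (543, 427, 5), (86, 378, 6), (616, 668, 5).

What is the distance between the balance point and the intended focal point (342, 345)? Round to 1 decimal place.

Total weight = 5 + 6 + 5 = 16.
x-moment: 5·543 + 6·86 + 5·616 = 6311; centroid 6311/16 ≈ 394.44.
y-moment: 5·427 + 6·378 + 5·668 = 7743; centroid 7743/16 ≈ 483.94.
Offset from (342, 345): Δx ≈ 52.44, Δy ≈ 138.94; distance = √(Δx² + Δy²) ≈ 148.50.

≈ 148.5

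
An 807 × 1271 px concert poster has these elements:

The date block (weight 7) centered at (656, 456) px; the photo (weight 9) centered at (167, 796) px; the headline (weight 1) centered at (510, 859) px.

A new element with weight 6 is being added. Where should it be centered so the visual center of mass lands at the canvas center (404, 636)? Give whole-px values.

New total weight: (7 + 9 + 1) + 6 = 23.
Along x: (6605 + 6·x) / 23 = 404 (existing moment 7·656 + 9·167 + 1·510 = 6605) ⇒ x = (9292 − 6605) / 6 ≈ 447.83.
Along y: (11215 + 6·y) / 23 = 636 (existing moment 7·456 + 9·796 + 1·859 = 11215) ⇒ y = (14628 − 11215) / 6 ≈ 568.83.

(448, 569)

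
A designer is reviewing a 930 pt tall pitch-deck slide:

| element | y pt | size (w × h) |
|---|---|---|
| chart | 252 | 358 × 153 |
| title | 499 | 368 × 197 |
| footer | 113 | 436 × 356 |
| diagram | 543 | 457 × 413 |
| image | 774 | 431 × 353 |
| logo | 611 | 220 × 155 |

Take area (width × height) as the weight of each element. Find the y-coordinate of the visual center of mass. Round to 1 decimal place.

y ≈ 469.4

Areas: chart 358·153 = 54774, title 368·197 = 72496, footer 436·356 = 155216, diagram 457·413 = 188741, image 431·353 = 152143, logo 220·155 = 34100. Total weight = 657470.
y: (54774·252 + 72496·499 + 155216·113 + 188741·543 + 152143·774 + 34100·611) / 657470 = 308598105 / 657470 ≈ 469.37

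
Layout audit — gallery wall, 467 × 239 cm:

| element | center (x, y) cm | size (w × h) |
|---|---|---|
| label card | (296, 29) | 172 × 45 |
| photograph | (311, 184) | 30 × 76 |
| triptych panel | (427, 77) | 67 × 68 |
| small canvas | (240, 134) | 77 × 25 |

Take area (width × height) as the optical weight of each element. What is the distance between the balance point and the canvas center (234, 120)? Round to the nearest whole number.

Areas → weights: label card 172·45 = 7740, photograph 30·76 = 2280, triptych panel 67·68 = 4556, small canvas 77·25 = 1925; Σw = 16501.
x-moment: 7740·296 + 2280·311 + 4556·427 + 1925·240 = 5407532; centroid 5407532/16501 ≈ 327.71.
y-moment: 7740·29 + 2280·184 + 4556·77 + 1925·134 = 1252742; centroid 1252742/16501 ≈ 75.92.
From (234, 120): dx = 93.71, dy = -44.08, so the distance is √(dx²+dy²) ≈ 103.56.

≈ 104 cm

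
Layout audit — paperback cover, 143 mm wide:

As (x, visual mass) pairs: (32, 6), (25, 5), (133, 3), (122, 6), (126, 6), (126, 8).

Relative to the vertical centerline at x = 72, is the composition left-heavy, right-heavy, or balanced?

right-heavy

Σw = 6 + 5 + 3 + 6 + 6 + 8 = 34.
x: moment 3212 / weight 34 ≈ 94.47
94.5 lies right of the midline 72, so the layout is right-heavy.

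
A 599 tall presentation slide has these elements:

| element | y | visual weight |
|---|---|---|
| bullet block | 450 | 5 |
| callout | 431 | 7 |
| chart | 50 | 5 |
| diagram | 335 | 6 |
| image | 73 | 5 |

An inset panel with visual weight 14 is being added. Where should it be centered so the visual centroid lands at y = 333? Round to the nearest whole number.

y ≈ 435

With the inset panel, Σw becomes 5 + 7 + 5 + 6 + 5 + 14 = 42.
Along y: (7892 + 14·y) / 42 = 333 (existing moment 5·450 + 7·431 + 5·50 + 6·335 + 5·73 = 7892) ⇒ y = (13986 − 7892) / 14 ≈ 435.29.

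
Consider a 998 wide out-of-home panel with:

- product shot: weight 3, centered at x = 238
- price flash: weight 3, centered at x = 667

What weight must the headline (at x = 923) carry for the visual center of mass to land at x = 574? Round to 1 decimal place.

Existing Σw = 6 (3 + 3); existing moment 3·238 + 3·667 = 2715.
Balance at x = 574 requires (2715 + w·923) / (6 + w) = 574.
Rearranging, w·(923 − 574) = 574·6 − 2715 = 729, so w ≈ 729/349 = 2.09.

w ≈ 2.1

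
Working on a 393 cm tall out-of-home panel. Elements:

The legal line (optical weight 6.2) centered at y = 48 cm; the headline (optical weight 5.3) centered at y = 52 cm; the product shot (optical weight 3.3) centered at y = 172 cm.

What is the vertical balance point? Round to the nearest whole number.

y ≈ 77

Weights sum to 6.2 + 5.3 + 3.3 = 14.8.
y-moment: 6.2·48 + 5.3·52 + 3.3·172 = 1140.8; centroid 1140.8/14.8 ≈ 77.08.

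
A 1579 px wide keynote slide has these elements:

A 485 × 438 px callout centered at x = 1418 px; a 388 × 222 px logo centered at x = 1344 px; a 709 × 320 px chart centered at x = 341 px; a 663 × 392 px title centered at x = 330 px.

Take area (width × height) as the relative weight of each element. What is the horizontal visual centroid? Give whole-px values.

Taking area as weight: callout 485·438 = 212430, logo 388·222 = 86136, chart 709·320 = 226880, title 663·392 = 259896. Sum 785342.
x: (212430·1418 + 86136·1344 + 226880·341 + 259896·330) / 785342 = 580124284 / 785342 ≈ 738.69

x ≈ 739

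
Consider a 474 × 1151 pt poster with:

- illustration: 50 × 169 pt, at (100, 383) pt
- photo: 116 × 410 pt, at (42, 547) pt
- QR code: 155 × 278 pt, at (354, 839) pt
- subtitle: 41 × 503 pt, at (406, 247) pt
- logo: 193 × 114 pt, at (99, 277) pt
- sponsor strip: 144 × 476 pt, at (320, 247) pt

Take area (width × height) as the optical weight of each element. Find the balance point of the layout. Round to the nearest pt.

Areas → weights: illustration 50·169 = 8450, photo 116·410 = 47560, QR code 155·278 = 43090, subtitle 41·503 = 20623, logo 193·114 = 22002, sponsor strip 144·476 = 68544; Σw = 210269.
Σw·x = 50581596; x̄ = 50581596/210269 ≈ 240.56.
y: moment 93522983 / weight 210269 ≈ 444.78

(241, 445)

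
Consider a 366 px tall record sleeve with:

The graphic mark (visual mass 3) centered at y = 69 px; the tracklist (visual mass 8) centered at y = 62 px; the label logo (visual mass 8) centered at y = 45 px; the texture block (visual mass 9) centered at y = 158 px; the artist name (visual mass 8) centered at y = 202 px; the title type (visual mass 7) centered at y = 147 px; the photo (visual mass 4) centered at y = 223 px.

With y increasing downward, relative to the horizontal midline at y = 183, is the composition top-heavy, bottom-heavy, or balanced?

top-heavy

Σw = 3 + 8 + 8 + 9 + 8 + 7 + 4 = 47.
y-moment: 3·69 + 8·62 + 8·45 + 9·158 + 8·202 + 7·147 + 4·223 = 6022; centroid 6022/47 ≈ 128.13.
128.1 vs midline 183 → top-heavy.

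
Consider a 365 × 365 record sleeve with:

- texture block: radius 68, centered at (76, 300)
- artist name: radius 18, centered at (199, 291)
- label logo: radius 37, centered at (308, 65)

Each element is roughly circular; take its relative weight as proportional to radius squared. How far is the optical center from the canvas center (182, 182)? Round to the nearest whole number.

r² weights: texture block 68² = 4624, artist name 18² = 324, label logo 37² = 1369. Total = 6317.
Σw·x = 4624·76 + 324·199 + 1369·308 = 837552, so x̄ = 837552/6317 ≈ 132.59.
Σw·y = 4624·300 + 324·291 + 1369·65 = 1570469, so ȳ = 1570469/6317 ≈ 248.61.
Offset from (182, 182): Δx ≈ -49.41, Δy ≈ 66.61; distance = √(Δx² + Δy²) ≈ 82.94.

≈ 83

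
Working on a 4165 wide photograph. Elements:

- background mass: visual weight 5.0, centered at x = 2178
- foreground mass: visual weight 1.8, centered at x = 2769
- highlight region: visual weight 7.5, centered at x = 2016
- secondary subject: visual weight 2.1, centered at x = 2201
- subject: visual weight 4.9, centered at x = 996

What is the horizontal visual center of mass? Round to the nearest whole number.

Total weight = 5.0 + 1.8 + 7.5 + 2.1 + 4.9 = 21.3.
x: (5.0·2178 + 1.8·2769 + 7.5·2016 + 2.1·2201 + 4.9·996) / 21.3 = 40496.7 / 21.3 ≈ 1901.25

x ≈ 1901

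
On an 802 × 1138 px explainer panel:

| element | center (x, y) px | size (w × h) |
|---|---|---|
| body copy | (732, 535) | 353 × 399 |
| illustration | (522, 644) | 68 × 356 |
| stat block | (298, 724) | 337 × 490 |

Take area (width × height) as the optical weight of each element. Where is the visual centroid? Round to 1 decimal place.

Areas → weights: body copy 353·399 = 140847, illustration 68·356 = 24208, stat block 337·490 = 165130; Σw = 330185.
x: (140847·732 + 24208·522 + 165130·298) / 330185 = 164945320 / 330185 ≈ 499.55
y: (140847·535 + 24208·644 + 165130·724) / 330185 = 210497217 / 330185 ≈ 637.51

(499.6, 637.5)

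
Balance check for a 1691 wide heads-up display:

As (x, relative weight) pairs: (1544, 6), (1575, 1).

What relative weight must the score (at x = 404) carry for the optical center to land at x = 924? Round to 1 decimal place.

Known weights sum to 6 + 1 = 7; their moment is 6·1544 + 1·1575 = 10839.
Balance at x = 924 requires (10839 + w·404) / (7 + w) = 924.
So w = (924·7 − 10839)/(404 − 924) = -4371/-520 ≈ 8.41.

w ≈ 8.4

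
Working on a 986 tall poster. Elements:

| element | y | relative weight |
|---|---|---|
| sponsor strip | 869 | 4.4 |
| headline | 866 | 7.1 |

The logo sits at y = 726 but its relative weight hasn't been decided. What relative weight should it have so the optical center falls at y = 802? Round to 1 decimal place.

Fixed elements: Σw = 4.4 + 7.1 = 11.5, Σw·y = 4.4·869 + 7.1·866 = 9972.2.
For the centroid to hit 802: (9972.2 + w·726) / (11.5 + w) = 802.
So w = (802·11.5 − 9972.2)/(726 − 802) = -749.2/-76 ≈ 9.86.

w ≈ 9.9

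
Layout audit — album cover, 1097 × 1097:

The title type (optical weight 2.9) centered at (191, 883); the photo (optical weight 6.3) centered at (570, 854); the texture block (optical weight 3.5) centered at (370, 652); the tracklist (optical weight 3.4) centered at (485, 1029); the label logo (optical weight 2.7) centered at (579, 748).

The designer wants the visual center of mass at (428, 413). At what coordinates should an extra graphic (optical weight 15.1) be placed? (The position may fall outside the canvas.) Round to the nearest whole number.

(388, -115)

With the extra graphic, Σw becomes 2.9 + 6.3 + 3.5 + 3.4 + 2.7 + 15.1 = 33.9.
x: need Σw·x = 33.9·428 = 14509.2. Existing = 2.9·191 + 6.3·570 + 3.5·370 + 3.4·485 + 2.7·579 = 8652.2. Remainder 5857.0 / 15.1 ≈ 387.88.
y: need Σw·y = 33.9·413 = 14000.7. Existing = 2.9·883 + 6.3·854 + 3.5·652 + 3.4·1029 + 2.7·748 = 15741.1. Remainder -1740.4 / 15.1 ≈ -115.26.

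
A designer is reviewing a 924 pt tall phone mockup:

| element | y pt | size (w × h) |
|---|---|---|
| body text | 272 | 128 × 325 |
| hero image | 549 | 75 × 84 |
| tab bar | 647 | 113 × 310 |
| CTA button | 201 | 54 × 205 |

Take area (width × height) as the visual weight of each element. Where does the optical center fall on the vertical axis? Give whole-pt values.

Taking area as weight: body text 128·325 = 41600, hero image 75·84 = 6300, tab bar 113·310 = 35030, CTA button 54·205 = 11070. Sum 94000.
Σw·y = 41600·272 + 6300·549 + 35030·647 + 11070·201 = 39663380, so ȳ = 39663380/94000 ≈ 421.95.

y ≈ 422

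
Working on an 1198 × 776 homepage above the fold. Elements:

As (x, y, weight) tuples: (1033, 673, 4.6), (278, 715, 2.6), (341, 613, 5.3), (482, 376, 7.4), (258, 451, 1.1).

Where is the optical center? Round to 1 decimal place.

(530.1, 546.8)

Weights sum to 4.6 + 2.6 + 5.3 + 7.4 + 1.1 = 21.0.
x-moment: 4.6·1033 + 2.6·278 + 5.3·341 + 7.4·482 + 1.1·258 = 11132.5; centroid 11132.5/21.0 ≈ 530.12.
y-moment: 4.6·673 + 2.6·715 + 5.3·613 + 7.4·376 + 1.1·451 = 11482.2; centroid 11482.2/21.0 ≈ 546.77.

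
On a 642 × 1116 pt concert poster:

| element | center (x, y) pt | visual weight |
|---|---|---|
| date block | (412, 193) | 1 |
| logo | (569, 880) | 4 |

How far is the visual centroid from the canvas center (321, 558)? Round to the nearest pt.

≈ 285 pt

Σw = 1 + 4 = 5.
x: (1·412 + 4·569) / 5 = 2688 / 5 ≈ 537.60
y: (1·193 + 4·880) / 5 = 3713 / 5 ≈ 742.60
From (321, 558): dx = 216.60, dy = 184.60, so the distance is √(dx²+dy²) ≈ 284.59.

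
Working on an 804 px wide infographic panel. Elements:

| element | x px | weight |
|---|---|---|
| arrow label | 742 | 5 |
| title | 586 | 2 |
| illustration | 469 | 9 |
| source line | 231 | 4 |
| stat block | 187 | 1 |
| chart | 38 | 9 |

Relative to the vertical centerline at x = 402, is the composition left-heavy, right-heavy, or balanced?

left-heavy

Σw = 5 + 2 + 9 + 4 + 1 + 9 = 30.
x-moment: 5·742 + 2·586 + 9·469 + 4·231 + 1·187 + 9·38 = 10556; centroid 10556/30 ≈ 351.87.
Since 351.9 is left of 402, the composition reads left-heavy.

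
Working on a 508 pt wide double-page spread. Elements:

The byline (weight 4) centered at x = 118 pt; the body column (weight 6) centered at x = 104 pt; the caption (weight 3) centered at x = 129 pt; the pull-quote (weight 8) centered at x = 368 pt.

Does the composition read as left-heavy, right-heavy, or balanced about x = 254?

Weights sum to 4 + 6 + 3 + 8 = 21.
x: (4·118 + 6·104 + 3·129 + 8·368) / 21 = 4427 / 21 ≈ 210.81
210.8 vs midline 254 → left-heavy.

left-heavy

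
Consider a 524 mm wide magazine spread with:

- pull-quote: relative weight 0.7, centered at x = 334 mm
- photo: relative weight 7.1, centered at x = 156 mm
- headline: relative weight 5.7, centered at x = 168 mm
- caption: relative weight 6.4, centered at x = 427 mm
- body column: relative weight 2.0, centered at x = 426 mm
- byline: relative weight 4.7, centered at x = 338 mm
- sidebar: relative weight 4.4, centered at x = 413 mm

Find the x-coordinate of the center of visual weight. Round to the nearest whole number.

Total weight = 0.7 + 7.1 + 5.7 + 6.4 + 2.0 + 4.7 + 4.4 = 31.0.
x: (0.7·334 + 7.1·156 + 5.7·168 + 6.4·427 + 2.0·426 + 4.7·338 + 4.4·413) / 31.0 = 9289.6 / 31.0 ≈ 299.66

x ≈ 300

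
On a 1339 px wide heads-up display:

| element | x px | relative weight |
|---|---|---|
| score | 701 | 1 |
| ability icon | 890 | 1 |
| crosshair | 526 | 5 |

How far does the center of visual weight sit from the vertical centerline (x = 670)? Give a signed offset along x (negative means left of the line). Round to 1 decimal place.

Total weight = 1 + 1 + 5 = 7.
Σw·x = 1·701 + 1·890 + 5·526 = 4221, so x̄ = 4221/7 ≈ 603.00.
Offset from x = 670: 603.00 − 670 ≈ -67.00.

≈ -67.0 px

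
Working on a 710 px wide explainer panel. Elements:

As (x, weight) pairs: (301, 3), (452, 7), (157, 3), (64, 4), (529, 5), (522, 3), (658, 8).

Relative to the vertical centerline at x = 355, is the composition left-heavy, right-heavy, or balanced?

Weights sum to 3 + 7 + 3 + 4 + 5 + 3 + 8 = 33.
Σw·x = 3·301 + 7·452 + 3·157 + 4·64 + 5·529 + 3·522 + 8·658 = 14269, so x̄ = 14269/33 ≈ 432.39.
Since 432.4 is right of 355, the composition reads right-heavy.

right-heavy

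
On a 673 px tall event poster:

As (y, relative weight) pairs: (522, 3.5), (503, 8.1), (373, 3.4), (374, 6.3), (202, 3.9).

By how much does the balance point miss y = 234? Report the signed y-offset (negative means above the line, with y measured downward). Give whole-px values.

≈ 175 px

Σw = 3.5 + 8.1 + 3.4 + 6.3 + 3.9 = 25.2.
y: (3.5·522 + 8.1·503 + 3.4·373 + 6.3·374 + 3.9·202) / 25.2 = 10313.5 / 25.2 ≈ 409.27
Against y = 234, that's 409.27 − 234 = 175.27.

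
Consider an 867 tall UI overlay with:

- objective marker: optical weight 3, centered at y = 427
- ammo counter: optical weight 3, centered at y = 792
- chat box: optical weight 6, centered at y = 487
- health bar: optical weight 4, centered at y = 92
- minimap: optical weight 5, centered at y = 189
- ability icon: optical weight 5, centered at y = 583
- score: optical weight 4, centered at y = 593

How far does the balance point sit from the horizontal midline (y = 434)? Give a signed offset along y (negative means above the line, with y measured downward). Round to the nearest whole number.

≈ 5

Total weight = 3 + 3 + 6 + 4 + 5 + 5 + 4 = 30.
y: moment 13179 / weight 30 ≈ 439.30
Offset from y = 434: 439.30 − 434 ≈ 5.30.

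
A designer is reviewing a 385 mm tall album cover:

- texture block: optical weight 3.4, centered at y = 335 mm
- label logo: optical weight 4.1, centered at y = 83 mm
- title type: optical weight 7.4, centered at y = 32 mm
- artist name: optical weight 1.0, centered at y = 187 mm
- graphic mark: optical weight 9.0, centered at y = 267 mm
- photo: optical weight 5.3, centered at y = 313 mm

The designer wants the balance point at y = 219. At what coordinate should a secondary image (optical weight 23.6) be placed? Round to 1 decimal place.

y ≈ 246.5

With the secondary image, Σw becomes 3.4 + 4.1 + 7.4 + 1.0 + 9.0 + 5.3 + 23.6 = 53.8.
y: target moment 53.8×219 = 11782.2; current 3.4·335 + 4.1·83 + 7.4·32 + 1.0·187 + 9.0·267 + 5.3·313 = 5965.0; the secondary image supplies 5817.2, so y = 5817.2/23.6 ≈ 246.49.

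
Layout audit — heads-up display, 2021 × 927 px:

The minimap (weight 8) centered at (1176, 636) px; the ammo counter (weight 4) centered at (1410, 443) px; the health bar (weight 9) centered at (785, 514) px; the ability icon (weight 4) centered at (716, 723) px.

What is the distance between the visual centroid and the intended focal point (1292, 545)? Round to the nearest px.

Total weight = 8 + 4 + 9 + 4 = 25.
x-moment: 8·1176 + 4·1410 + 9·785 + 4·716 = 24977; centroid 24977/25 ≈ 999.08.
y-moment: 8·636 + 4·443 + 9·514 + 4·723 = 14378; centroid 14378/25 ≈ 575.12.
Relative to (1292, 545): Δ = (-292.92, 30.12); |Δ| = √(-292.92² + 30.12²) ≈ 294.46.

≈ 294 px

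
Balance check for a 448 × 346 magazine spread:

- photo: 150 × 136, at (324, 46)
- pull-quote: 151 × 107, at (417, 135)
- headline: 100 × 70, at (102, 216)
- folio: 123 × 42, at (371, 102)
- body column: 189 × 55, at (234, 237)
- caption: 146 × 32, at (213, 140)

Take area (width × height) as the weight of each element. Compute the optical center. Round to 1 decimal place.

(304.2, 129.7)

Areas: photo 150·136 = 20400, pull-quote 151·107 = 16157, headline 100·70 = 7000, folio 123·42 = 5166, body column 189·55 = 10395, caption 146·32 = 4672. Total weight = 63790.
x: moment 19405221 / weight 63790 ≈ 304.20
Σw·y = 8276222; ȳ = 8276222/63790 ≈ 129.74.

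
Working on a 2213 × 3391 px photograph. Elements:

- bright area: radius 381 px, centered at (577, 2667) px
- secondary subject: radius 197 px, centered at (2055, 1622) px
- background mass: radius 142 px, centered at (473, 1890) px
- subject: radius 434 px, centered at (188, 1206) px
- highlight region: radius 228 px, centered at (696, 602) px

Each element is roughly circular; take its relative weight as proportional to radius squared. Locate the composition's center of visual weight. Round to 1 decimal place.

(550.4, 1679.9)

Weights ∝ r²: bright area 381² = 145161, secondary subject 197² = 38809, background mass 142² = 20164, subject 434² = 188356, highlight region 228² = 51984; Σw = 444474.
Σw·x = 145161·577 + 38809·2055 + 20164·473 + 188356·188 + 51984·696 = 244639756, so x̄ = 244639756/444474 ≈ 550.40.
Σw·y = 145161·2667 + 38809·1622 + 20164·1890 + 188356·1206 + 51984·602 = 746654249, so ȳ = 746654249/444474 ≈ 1679.86.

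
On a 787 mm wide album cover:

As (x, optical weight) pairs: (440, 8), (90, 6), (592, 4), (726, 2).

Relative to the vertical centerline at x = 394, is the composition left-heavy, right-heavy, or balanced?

balanced

Total weight = 8 + 6 + 4 + 2 = 20.
x: (8·440 + 6·90 + 4·592 + 2·726) / 20 = 7880 / 20 ≈ 394.00
394.00 = 394 exactly: balanced.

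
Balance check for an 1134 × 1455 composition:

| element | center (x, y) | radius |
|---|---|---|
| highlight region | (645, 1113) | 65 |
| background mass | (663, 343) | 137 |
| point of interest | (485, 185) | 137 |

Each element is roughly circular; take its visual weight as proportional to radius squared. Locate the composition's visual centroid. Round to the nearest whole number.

r² weights: highlight region 65² = 4225, background mass 137² = 18769, point of interest 137² = 18769. Total = 41763.
x-moment: 4225·645 + 18769·663 + 18769·485 = 24271937; centroid 24271937/41763 ≈ 581.18.
y-moment: 4225·1113 + 18769·343 + 18769·185 = 14612457; centroid 14612457/41763 ≈ 349.89.

(581, 350)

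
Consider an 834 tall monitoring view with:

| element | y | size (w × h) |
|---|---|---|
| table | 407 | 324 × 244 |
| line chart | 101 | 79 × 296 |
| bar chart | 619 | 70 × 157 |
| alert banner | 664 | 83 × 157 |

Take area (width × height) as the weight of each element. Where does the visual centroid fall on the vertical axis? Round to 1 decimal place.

y ≈ 395.3

Taking area as weight: table 324·244 = 79056, line chart 79·296 = 23384, bar chart 70·157 = 10990, alert banner 83·157 = 13031. Sum 126461.
Σw·y = 79056·407 + 23384·101 + 10990·619 + 13031·664 = 49992970, so ȳ = 49992970/126461 ≈ 395.32.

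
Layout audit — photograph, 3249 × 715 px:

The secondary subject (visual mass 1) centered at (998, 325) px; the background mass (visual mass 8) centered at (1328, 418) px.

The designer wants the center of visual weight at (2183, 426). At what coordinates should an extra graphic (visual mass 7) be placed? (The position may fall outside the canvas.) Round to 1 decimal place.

With the extra graphic, Σw becomes 1 + 8 + 7 = 16.
Along x: (11622 + 7·x) / 16 = 2183 (existing moment 1·998 + 8·1328 = 11622) ⇒ x = (34928 − 11622) / 7 ≈ 3329.43.
Along y: (3669 + 7·y) / 16 = 426 (existing moment 1·325 + 8·418 = 3669) ⇒ y = (6816 − 3669) / 7 ≈ 449.57.

(3329.4, 449.6)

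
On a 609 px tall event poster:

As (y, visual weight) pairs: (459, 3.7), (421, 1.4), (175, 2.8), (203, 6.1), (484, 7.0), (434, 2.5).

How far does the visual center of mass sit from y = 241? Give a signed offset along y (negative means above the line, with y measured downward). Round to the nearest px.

≈ 120 px

Σw = 3.7 + 1.4 + 2.8 + 6.1 + 7.0 + 2.5 = 23.5.
y: moment 8489.0 / weight 23.5 ≈ 361.23
Difference: 361.23 − 241 ≈ 120.23.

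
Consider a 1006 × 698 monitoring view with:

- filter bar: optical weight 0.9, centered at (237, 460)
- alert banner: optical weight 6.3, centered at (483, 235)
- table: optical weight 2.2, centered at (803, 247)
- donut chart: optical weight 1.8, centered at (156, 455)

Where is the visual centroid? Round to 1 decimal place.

Total weight = 0.9 + 6.3 + 2.2 + 1.8 = 11.2.
x-moment: 0.9·237 + 6.3·483 + 2.2·803 + 1.8·156 = 5303.6; centroid 5303.6/11.2 ≈ 473.54.
y-moment: 0.9·460 + 6.3·235 + 2.2·247 + 1.8·455 = 3256.9; centroid 3256.9/11.2 ≈ 290.79.

(473.5, 290.8)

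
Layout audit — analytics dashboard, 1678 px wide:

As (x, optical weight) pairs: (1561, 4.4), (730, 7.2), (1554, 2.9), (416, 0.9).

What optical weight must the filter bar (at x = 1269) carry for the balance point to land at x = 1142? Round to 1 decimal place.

w ≈ 4.6

Fixed elements: Σw = 4.4 + 7.2 + 2.9 + 0.9 = 15.4, Σw·x = 4.4·1561 + 7.2·730 + 2.9·1554 + 0.9·416 = 17005.4.
For the centroid to hit 1142: (17005.4 + w·1269) / (15.4 + w) = 1142.
Solving: w = (1142·15.4 − 17005.4) / (1269 − 1142) = 581.4 / 127 ≈ 4.58.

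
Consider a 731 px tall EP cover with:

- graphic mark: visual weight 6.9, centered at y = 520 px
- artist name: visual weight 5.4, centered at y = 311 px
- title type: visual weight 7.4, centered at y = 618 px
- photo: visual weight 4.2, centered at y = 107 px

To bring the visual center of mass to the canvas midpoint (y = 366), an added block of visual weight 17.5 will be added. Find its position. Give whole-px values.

y ≈ 278

With the added block, Σw becomes 6.9 + 5.4 + 7.4 + 4.2 + 17.5 = 41.4.
y: need Σw·y = 41.4·366 = 15152.4. Existing = 6.9·520 + 5.4·311 + 7.4·618 + 4.2·107 = 10290.0. Remainder 4862.4 / 17.5 ≈ 277.85.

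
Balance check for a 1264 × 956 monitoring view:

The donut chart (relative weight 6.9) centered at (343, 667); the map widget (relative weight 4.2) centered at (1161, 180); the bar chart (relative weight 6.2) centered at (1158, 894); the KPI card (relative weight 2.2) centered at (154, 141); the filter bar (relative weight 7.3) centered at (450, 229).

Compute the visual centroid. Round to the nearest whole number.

Weights sum to 6.9 + 4.2 + 6.2 + 2.2 + 7.3 = 26.8.
x: (6.9·343 + 4.2·1161 + 6.2·1158 + 2.2·154 + 7.3·450) / 26.8 = 18046.3 / 26.8 ≈ 673.37
y: (6.9·667 + 4.2·180 + 6.2·894 + 2.2·141 + 7.3·229) / 26.8 = 12883.0 / 26.8 ≈ 480.71

(673, 481)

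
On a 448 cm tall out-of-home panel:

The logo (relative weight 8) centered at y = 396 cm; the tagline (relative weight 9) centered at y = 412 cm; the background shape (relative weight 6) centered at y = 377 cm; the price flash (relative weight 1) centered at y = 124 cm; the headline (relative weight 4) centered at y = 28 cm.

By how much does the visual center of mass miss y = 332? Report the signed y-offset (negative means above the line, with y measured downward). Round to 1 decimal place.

≈ 2.8 cm

Weights sum to 8 + 9 + 6 + 1 + 4 = 28.
y-moment: 8·396 + 9·412 + 6·377 + 1·124 + 4·28 = 9374; centroid 9374/28 ≈ 334.79.
Against y = 332, that's 334.79 − 332 = 2.79.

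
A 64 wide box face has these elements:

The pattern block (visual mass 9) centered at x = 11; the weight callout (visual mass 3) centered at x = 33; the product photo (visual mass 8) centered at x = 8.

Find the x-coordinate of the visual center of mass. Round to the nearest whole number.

x ≈ 13

Weights sum to 9 + 3 + 8 = 20.
x-moment: 9·11 + 3·33 + 8·8 = 262; centroid 262/20 ≈ 13.10.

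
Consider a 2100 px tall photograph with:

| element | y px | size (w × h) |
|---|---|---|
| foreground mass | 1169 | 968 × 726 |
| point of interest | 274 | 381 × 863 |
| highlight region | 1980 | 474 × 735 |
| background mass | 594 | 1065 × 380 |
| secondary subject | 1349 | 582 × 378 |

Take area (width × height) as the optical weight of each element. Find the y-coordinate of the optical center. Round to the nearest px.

y ≈ 1067

Taking area as weight: foreground mass 968·726 = 702768, point of interest 381·863 = 328803, highlight region 474·735 = 348390, background mass 1065·380 = 404700, secondary subject 582·378 = 219996. Sum 2004657.
y: (702768·1169 + 328803·274 + 348390·1980 + 404700·594 + 219996·1349) / 2004657 = 2138606418 / 2004657 ≈ 1066.82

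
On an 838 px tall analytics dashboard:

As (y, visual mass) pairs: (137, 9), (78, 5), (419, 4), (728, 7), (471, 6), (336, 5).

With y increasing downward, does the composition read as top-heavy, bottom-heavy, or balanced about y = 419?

top-heavy

Σw = 9 + 5 + 4 + 7 + 6 + 5 = 36.
y: (9·137 + 5·78 + 4·419 + 7·728 + 6·471 + 5·336) / 36 = 12901 / 36 ≈ 358.36
358.4 lies above (smaller y than) the midline 419, so the layout is top-heavy.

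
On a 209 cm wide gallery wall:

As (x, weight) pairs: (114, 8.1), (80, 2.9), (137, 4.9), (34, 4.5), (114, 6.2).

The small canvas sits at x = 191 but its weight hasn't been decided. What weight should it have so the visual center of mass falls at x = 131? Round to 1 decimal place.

Existing Σw = 26.6 (8.1 + 2.9 + 4.9 + 4.5 + 6.2); existing moment 8.1·114 + 2.9·80 + 4.9·137 + 4.5·34 + 6.2·114 = 2686.5.
Set Σw·x/Σw = 131: (2686.5 + 191w) = 131·(26.6 + w).
So w = (131·26.6 − 2686.5)/(191 − 131) = 798.1/60 ≈ 13.30.

w ≈ 13.3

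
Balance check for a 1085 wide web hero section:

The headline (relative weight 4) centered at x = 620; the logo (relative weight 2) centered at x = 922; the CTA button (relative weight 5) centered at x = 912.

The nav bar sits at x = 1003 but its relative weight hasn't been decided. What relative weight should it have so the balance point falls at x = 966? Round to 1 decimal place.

w ≈ 47.1

Known weights sum to 4 + 2 + 5 = 11; their moment is 4·620 + 2·922 + 5·912 = 8884.
Balance at x = 966 requires (8884 + w·1003) / (11 + w) = 966.
Rearranging, w·(1003 − 966) = 966·11 − 8884 = 1742, so w ≈ 1742/37 = 47.08.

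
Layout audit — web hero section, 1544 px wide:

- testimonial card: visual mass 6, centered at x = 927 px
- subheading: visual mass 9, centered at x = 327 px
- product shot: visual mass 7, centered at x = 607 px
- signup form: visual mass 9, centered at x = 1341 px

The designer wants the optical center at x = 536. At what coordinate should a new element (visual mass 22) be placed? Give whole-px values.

New total weight: (6 + 9 + 7 + 9) + 22 = 53.
x: need Σw·x = 53·536 = 28408. Existing = 6·927 + 9·327 + 7·607 + 9·1341 = 24823. Remainder 3585 / 22 ≈ 162.95.

x ≈ 163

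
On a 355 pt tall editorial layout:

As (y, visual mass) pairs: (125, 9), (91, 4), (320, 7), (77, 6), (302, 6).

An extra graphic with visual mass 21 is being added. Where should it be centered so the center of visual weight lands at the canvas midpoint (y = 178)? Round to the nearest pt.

With the extra graphic, Σw becomes 9 + 4 + 7 + 6 + 6 + 21 = 53.
y: need Σw·y = 53·178 = 9434. Existing = 9·125 + 4·91 + 7·320 + 6·77 + 6·302 = 6003. Remainder 3431 / 21 ≈ 163.38.

y ≈ 163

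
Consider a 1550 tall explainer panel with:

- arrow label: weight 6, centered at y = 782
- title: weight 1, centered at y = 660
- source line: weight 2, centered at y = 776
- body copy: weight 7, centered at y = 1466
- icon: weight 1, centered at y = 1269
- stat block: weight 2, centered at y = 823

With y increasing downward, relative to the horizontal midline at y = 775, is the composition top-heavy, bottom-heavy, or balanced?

Σw = 6 + 1 + 2 + 7 + 1 + 2 = 19.
y: moment 20081 / weight 19 ≈ 1056.89
1056.9 vs midline 775 → bottom-heavy.

bottom-heavy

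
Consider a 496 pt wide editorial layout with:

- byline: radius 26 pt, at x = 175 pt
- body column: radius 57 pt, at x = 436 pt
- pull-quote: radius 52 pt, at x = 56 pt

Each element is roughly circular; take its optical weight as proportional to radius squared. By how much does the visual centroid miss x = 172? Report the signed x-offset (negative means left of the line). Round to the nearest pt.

r² weights: byline 26² = 676, body column 57² = 3249, pull-quote 52² = 2704. Total = 6629.
x-moment: 676·175 + 3249·436 + 2704·56 = 1686288; centroid 1686288/6629 ≈ 254.38.
Against x = 172, that's 254.38 − 172 = 82.38.

≈ 82 pt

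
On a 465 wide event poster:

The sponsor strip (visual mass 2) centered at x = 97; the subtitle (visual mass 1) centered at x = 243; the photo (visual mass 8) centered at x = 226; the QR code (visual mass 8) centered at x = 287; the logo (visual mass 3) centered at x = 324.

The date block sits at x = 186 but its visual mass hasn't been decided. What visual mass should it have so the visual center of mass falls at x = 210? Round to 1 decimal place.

Existing Σw = 22 (2 + 1 + 8 + 8 + 3); existing moment 2·97 + 1·243 + 8·226 + 8·287 + 3·324 = 5513.
Set Σw·x/Σw = 210: (5513 + 186w) = 210·(22 + w).
Solving: w = (210·22 − 5513) / (186 − 210) = -893 / -24 ≈ 37.21.

w ≈ 37.2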